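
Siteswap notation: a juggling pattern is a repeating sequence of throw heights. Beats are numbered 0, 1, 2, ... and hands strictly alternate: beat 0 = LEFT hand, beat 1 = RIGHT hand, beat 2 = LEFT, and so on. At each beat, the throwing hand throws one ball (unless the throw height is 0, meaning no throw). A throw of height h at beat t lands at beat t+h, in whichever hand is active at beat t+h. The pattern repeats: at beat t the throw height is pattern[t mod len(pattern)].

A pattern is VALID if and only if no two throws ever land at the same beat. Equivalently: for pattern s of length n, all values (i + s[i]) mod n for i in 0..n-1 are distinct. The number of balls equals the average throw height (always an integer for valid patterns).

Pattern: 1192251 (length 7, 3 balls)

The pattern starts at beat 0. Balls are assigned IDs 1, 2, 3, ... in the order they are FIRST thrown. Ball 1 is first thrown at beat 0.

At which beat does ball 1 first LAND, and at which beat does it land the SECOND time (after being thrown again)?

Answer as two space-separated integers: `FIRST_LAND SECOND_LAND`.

Answer: 1 2

Derivation:
Beat 0 (L): throw ball1 h=1 -> lands@1:R; in-air after throw: [b1@1:R]
Beat 1 (R): throw ball1 h=1 -> lands@2:L; in-air after throw: [b1@2:L]
Beat 2 (L): throw ball1 h=9 -> lands@11:R; in-air after throw: [b1@11:R]
Ball 1: thrown@0 h=1 -> first land @1; rethrown@1 h=1 -> second land @2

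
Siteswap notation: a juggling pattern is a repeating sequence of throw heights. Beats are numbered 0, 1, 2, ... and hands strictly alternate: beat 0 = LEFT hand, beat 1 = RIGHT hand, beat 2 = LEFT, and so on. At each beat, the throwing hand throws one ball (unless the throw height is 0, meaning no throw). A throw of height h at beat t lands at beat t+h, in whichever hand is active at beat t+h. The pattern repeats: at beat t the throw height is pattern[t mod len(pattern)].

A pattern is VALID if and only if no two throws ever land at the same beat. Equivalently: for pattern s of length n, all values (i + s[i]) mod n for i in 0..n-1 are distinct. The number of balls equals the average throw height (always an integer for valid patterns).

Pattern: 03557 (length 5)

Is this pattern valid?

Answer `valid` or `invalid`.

Answer: valid

Derivation:
i=0: (i + s[i]) mod n = (0 + 0) mod 5 = 0
i=1: (i + s[i]) mod n = (1 + 3) mod 5 = 4
i=2: (i + s[i]) mod n = (2 + 5) mod 5 = 2
i=3: (i + s[i]) mod n = (3 + 5) mod 5 = 3
i=4: (i + s[i]) mod n = (4 + 7) mod 5 = 1
Residues: [0, 4, 2, 3, 1], distinct: True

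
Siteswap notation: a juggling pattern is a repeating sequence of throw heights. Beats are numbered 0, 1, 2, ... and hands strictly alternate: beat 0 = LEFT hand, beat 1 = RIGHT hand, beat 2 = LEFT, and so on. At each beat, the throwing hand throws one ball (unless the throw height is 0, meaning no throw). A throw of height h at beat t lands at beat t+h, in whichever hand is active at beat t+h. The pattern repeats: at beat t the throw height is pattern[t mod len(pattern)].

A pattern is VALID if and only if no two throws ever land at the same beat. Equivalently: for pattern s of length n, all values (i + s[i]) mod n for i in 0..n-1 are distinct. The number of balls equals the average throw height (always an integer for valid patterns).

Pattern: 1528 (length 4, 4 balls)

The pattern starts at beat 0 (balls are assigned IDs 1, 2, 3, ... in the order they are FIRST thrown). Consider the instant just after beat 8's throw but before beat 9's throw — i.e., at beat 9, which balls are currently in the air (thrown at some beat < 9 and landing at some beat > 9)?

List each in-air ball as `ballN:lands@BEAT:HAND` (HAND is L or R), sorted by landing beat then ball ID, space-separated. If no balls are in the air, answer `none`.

Answer: ball2:lands@10:L ball3:lands@11:R ball4:lands@15:R

Derivation:
Beat 0 (L): throw ball1 h=1 -> lands@1:R; in-air after throw: [b1@1:R]
Beat 1 (R): throw ball1 h=5 -> lands@6:L; in-air after throw: [b1@6:L]
Beat 2 (L): throw ball2 h=2 -> lands@4:L; in-air after throw: [b2@4:L b1@6:L]
Beat 3 (R): throw ball3 h=8 -> lands@11:R; in-air after throw: [b2@4:L b1@6:L b3@11:R]
Beat 4 (L): throw ball2 h=1 -> lands@5:R; in-air after throw: [b2@5:R b1@6:L b3@11:R]
Beat 5 (R): throw ball2 h=5 -> lands@10:L; in-air after throw: [b1@6:L b2@10:L b3@11:R]
Beat 6 (L): throw ball1 h=2 -> lands@8:L; in-air after throw: [b1@8:L b2@10:L b3@11:R]
Beat 7 (R): throw ball4 h=8 -> lands@15:R; in-air after throw: [b1@8:L b2@10:L b3@11:R b4@15:R]
Beat 8 (L): throw ball1 h=1 -> lands@9:R; in-air after throw: [b1@9:R b2@10:L b3@11:R b4@15:R]
Beat 9 (R): throw ball1 h=5 -> lands@14:L; in-air after throw: [b2@10:L b3@11:R b1@14:L b4@15:R]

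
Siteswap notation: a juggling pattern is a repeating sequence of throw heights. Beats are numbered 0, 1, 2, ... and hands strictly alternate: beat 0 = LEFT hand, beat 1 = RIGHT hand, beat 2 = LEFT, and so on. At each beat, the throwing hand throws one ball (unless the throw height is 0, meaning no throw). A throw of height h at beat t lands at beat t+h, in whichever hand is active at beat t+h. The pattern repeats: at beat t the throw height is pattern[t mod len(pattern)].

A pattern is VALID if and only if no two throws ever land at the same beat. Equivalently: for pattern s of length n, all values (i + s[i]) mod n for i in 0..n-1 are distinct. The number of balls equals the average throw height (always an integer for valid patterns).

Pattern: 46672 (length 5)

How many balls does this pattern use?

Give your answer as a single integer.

Pattern = [4, 6, 6, 7, 2], length n = 5
  position 0: throw height = 4, running sum = 4
  position 1: throw height = 6, running sum = 10
  position 2: throw height = 6, running sum = 16
  position 3: throw height = 7, running sum = 23
  position 4: throw height = 2, running sum = 25
Total sum = 25; balls = sum / n = 25 / 5 = 5

Answer: 5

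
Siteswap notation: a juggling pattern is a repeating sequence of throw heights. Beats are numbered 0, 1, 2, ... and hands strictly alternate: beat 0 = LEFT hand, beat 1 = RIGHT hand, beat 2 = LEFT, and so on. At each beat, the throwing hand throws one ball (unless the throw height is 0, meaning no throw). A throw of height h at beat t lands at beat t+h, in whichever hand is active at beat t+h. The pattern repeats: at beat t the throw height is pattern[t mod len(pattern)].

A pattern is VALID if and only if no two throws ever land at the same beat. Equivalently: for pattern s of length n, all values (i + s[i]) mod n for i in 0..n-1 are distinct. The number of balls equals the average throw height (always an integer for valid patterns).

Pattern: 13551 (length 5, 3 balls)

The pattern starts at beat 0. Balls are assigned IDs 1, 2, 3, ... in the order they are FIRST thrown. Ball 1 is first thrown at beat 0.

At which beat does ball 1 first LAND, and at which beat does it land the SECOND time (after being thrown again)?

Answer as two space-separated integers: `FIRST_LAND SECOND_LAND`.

Beat 0 (L): throw ball1 h=1 -> lands@1:R; in-air after throw: [b1@1:R]
Beat 1 (R): throw ball1 h=3 -> lands@4:L; in-air after throw: [b1@4:L]
Beat 2 (L): throw ball2 h=5 -> lands@7:R; in-air after throw: [b1@4:L b2@7:R]
Beat 3 (R): throw ball3 h=5 -> lands@8:L; in-air after throw: [b1@4:L b2@7:R b3@8:L]
Beat 4 (L): throw ball1 h=1 -> lands@5:R; in-air after throw: [b1@5:R b2@7:R b3@8:L]
Ball 1: thrown@0 h=1 -> first land @1; rethrown@1 h=3 -> second land @4

Answer: 1 4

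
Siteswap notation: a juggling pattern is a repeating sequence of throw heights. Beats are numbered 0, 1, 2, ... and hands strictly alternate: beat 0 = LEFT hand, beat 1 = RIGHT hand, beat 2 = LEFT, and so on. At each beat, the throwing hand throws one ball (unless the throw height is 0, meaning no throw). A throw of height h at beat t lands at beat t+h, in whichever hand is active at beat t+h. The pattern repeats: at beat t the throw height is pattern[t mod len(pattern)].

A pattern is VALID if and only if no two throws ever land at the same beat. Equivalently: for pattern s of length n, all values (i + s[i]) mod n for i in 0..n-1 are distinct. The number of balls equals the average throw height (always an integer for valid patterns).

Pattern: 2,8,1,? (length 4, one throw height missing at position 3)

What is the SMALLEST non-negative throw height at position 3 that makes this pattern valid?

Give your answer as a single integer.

i=0: (0 + 2) mod 4 = 2
i=1: (1 + 8) mod 4 = 1
i=2: (2 + 1) mod 4 = 3
i=3: s[i]=? (unknown)
Known residues: [1, 2, 3]; need a permutation of 0..3, so missing residue r = 0
Need (3 + s) mod 4 = 0; smallest s = (0 - 3) mod 4 = 1

Answer: 1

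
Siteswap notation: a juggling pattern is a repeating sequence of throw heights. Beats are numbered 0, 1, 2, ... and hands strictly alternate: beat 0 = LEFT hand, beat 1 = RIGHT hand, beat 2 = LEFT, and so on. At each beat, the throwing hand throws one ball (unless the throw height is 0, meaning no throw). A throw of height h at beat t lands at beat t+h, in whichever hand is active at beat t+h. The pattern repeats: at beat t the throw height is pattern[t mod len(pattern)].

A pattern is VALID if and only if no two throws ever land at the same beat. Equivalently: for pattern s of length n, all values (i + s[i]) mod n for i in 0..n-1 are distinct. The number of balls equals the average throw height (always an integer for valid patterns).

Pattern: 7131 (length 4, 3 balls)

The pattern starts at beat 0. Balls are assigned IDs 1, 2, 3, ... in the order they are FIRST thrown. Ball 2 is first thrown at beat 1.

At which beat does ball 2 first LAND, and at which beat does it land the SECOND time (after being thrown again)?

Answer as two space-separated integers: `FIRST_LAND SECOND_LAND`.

Beat 0 (L): throw ball1 h=7 -> lands@7:R; in-air after throw: [b1@7:R]
Beat 1 (R): throw ball2 h=1 -> lands@2:L; in-air after throw: [b2@2:L b1@7:R]
Beat 2 (L): throw ball2 h=3 -> lands@5:R; in-air after throw: [b2@5:R b1@7:R]
Beat 3 (R): throw ball3 h=1 -> lands@4:L; in-air after throw: [b3@4:L b2@5:R b1@7:R]
Beat 4 (L): throw ball3 h=7 -> lands@11:R; in-air after throw: [b2@5:R b1@7:R b3@11:R]
Beat 5 (R): throw ball2 h=1 -> lands@6:L; in-air after throw: [b2@6:L b1@7:R b3@11:R]
Ball 2: thrown@1 h=1 -> first land @2; rethrown@2 h=3 -> second land @5

Answer: 2 5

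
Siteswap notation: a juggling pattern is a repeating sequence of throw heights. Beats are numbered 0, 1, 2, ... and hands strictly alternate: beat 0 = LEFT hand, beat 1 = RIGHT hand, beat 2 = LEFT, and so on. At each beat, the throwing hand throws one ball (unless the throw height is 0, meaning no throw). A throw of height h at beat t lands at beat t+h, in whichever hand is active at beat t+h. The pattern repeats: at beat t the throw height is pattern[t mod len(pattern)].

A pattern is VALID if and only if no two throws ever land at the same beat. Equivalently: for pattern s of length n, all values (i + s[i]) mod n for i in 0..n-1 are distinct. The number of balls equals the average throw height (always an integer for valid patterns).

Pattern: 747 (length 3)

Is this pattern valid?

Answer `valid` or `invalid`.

i=0: (i + s[i]) mod n = (0 + 7) mod 3 = 1
i=1: (i + s[i]) mod n = (1 + 4) mod 3 = 2
i=2: (i + s[i]) mod n = (2 + 7) mod 3 = 0
Residues: [1, 2, 0], distinct: True

Answer: valid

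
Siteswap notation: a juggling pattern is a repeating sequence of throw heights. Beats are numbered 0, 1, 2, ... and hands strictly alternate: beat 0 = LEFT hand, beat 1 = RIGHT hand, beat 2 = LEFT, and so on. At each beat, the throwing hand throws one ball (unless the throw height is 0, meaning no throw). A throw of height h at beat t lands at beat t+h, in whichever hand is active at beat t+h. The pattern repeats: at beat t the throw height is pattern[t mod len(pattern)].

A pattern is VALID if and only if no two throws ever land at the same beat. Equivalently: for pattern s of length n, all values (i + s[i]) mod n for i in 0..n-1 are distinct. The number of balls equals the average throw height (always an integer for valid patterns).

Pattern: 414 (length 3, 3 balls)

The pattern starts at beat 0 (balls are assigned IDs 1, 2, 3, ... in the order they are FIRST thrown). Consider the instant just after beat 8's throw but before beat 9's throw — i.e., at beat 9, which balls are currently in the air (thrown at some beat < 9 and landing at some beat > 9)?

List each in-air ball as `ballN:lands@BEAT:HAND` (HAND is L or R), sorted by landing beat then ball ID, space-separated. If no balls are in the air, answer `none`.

Answer: ball2:lands@10:L ball3:lands@12:L

Derivation:
Beat 0 (L): throw ball1 h=4 -> lands@4:L; in-air after throw: [b1@4:L]
Beat 1 (R): throw ball2 h=1 -> lands@2:L; in-air after throw: [b2@2:L b1@4:L]
Beat 2 (L): throw ball2 h=4 -> lands@6:L; in-air after throw: [b1@4:L b2@6:L]
Beat 3 (R): throw ball3 h=4 -> lands@7:R; in-air after throw: [b1@4:L b2@6:L b3@7:R]
Beat 4 (L): throw ball1 h=1 -> lands@5:R; in-air after throw: [b1@5:R b2@6:L b3@7:R]
Beat 5 (R): throw ball1 h=4 -> lands@9:R; in-air after throw: [b2@6:L b3@7:R b1@9:R]
Beat 6 (L): throw ball2 h=4 -> lands@10:L; in-air after throw: [b3@7:R b1@9:R b2@10:L]
Beat 7 (R): throw ball3 h=1 -> lands@8:L; in-air after throw: [b3@8:L b1@9:R b2@10:L]
Beat 8 (L): throw ball3 h=4 -> lands@12:L; in-air after throw: [b1@9:R b2@10:L b3@12:L]
Beat 9 (R): throw ball1 h=4 -> lands@13:R; in-air after throw: [b2@10:L b3@12:L b1@13:R]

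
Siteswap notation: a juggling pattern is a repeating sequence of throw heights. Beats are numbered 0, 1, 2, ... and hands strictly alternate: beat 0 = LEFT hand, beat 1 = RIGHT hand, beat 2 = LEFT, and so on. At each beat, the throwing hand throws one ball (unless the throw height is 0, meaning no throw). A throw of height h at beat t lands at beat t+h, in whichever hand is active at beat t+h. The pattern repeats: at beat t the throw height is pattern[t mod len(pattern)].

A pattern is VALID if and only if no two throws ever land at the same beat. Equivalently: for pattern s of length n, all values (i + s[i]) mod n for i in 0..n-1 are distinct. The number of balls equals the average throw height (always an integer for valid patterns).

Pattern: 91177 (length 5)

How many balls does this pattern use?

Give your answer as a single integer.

Answer: 5

Derivation:
Pattern = [9, 1, 1, 7, 7], length n = 5
  position 0: throw height = 9, running sum = 9
  position 1: throw height = 1, running sum = 10
  position 2: throw height = 1, running sum = 11
  position 3: throw height = 7, running sum = 18
  position 4: throw height = 7, running sum = 25
Total sum = 25; balls = sum / n = 25 / 5 = 5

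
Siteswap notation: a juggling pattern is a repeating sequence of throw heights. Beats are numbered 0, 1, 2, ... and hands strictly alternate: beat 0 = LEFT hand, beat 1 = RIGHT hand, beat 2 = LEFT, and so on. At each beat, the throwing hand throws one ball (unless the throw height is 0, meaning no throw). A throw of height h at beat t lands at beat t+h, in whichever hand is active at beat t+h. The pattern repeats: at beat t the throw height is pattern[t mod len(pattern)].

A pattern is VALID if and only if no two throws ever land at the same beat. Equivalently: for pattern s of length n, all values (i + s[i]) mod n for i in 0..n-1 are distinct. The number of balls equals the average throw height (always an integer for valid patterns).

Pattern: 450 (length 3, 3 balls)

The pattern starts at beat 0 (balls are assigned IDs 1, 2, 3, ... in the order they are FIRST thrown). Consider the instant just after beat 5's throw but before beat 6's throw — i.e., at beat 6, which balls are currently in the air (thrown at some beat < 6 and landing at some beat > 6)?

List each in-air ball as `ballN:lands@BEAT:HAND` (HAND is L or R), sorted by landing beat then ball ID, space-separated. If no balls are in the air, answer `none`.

Answer: ball3:lands@7:R ball1:lands@9:R

Derivation:
Beat 0 (L): throw ball1 h=4 -> lands@4:L; in-air after throw: [b1@4:L]
Beat 1 (R): throw ball2 h=5 -> lands@6:L; in-air after throw: [b1@4:L b2@6:L]
Beat 3 (R): throw ball3 h=4 -> lands@7:R; in-air after throw: [b1@4:L b2@6:L b3@7:R]
Beat 4 (L): throw ball1 h=5 -> lands@9:R; in-air after throw: [b2@6:L b3@7:R b1@9:R]
Beat 6 (L): throw ball2 h=4 -> lands@10:L; in-air after throw: [b3@7:R b1@9:R b2@10:L]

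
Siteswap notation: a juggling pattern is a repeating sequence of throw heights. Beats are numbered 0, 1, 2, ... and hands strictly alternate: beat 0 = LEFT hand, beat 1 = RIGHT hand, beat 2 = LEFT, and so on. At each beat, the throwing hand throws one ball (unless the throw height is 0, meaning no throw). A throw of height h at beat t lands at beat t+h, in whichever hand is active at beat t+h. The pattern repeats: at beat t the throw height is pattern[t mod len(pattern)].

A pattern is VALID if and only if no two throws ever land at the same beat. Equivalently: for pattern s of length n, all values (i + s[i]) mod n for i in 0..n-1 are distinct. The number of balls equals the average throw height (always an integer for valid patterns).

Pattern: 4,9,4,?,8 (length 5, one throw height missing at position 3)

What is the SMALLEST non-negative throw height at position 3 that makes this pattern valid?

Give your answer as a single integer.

Answer: 0

Derivation:
i=0: (0 + 4) mod 5 = 4
i=1: (1 + 9) mod 5 = 0
i=2: (2 + 4) mod 5 = 1
i=3: s[i]=? (unknown)
i=4: (4 + 8) mod 5 = 2
Known residues: [0, 1, 2, 4]; need a permutation of 0..4, so missing residue r = 3
Need (3 + s) mod 5 = 3; smallest s = (3 - 3) mod 5 = 0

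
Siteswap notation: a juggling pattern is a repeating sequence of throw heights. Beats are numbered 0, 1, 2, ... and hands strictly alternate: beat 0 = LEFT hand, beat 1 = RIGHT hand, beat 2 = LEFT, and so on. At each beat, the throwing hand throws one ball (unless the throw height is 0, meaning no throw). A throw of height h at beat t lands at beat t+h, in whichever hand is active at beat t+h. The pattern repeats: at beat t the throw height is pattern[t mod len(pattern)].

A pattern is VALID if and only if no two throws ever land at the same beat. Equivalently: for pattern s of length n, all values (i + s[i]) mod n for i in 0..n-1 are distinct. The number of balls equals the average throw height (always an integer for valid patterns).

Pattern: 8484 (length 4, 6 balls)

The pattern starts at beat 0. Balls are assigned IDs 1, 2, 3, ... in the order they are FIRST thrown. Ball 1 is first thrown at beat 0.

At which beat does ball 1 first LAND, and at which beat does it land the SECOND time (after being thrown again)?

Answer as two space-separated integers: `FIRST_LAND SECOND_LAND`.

Answer: 8 16

Derivation:
Beat 0 (L): throw ball1 h=8 -> lands@8:L; in-air after throw: [b1@8:L]
Beat 1 (R): throw ball2 h=4 -> lands@5:R; in-air after throw: [b2@5:R b1@8:L]
Beat 2 (L): throw ball3 h=8 -> lands@10:L; in-air after throw: [b2@5:R b1@8:L b3@10:L]
Beat 3 (R): throw ball4 h=4 -> lands@7:R; in-air after throw: [b2@5:R b4@7:R b1@8:L b3@10:L]
Beat 4 (L): throw ball5 h=8 -> lands@12:L; in-air after throw: [b2@5:R b4@7:R b1@8:L b3@10:L b5@12:L]
Beat 5 (R): throw ball2 h=4 -> lands@9:R; in-air after throw: [b4@7:R b1@8:L b2@9:R b3@10:L b5@12:L]
Beat 6 (L): throw ball6 h=8 -> lands@14:L; in-air after throw: [b4@7:R b1@8:L b2@9:R b3@10:L b5@12:L b6@14:L]
Beat 7 (R): throw ball4 h=4 -> lands@11:R; in-air after throw: [b1@8:L b2@9:R b3@10:L b4@11:R b5@12:L b6@14:L]
Beat 8 (L): throw ball1 h=8 -> lands@16:L; in-air after throw: [b2@9:R b3@10:L b4@11:R b5@12:L b6@14:L b1@16:L]
Beat 9 (R): throw ball2 h=4 -> lands@13:R; in-air after throw: [b3@10:L b4@11:R b5@12:L b2@13:R b6@14:L b1@16:L]
Beat 10 (L): throw ball3 h=8 -> lands@18:L; in-air after throw: [b4@11:R b5@12:L b2@13:R b6@14:L b1@16:L b3@18:L]
Beat 11 (R): throw ball4 h=4 -> lands@15:R; in-air after throw: [b5@12:L b2@13:R b6@14:L b4@15:R b1@16:L b3@18:L]
Beat 12 (L): throw ball5 h=8 -> lands@20:L; in-air after throw: [b2@13:R b6@14:L b4@15:R b1@16:L b3@18:L b5@20:L]
Beat 13 (R): throw ball2 h=4 -> lands@17:R; in-air after throw: [b6@14:L b4@15:R b1@16:L b2@17:R b3@18:L b5@20:L]
Beat 14 (L): throw ball6 h=8 -> lands@22:L; in-air after throw: [b4@15:R b1@16:L b2@17:R b3@18:L b5@20:L b6@22:L]
Beat 15 (R): throw ball4 h=4 -> lands@19:R; in-air after throw: [b1@16:L b2@17:R b3@18:L b4@19:R b5@20:L b6@22:L]
Beat 16 (L): throw ball1 h=8 -> lands@24:L; in-air after throw: [b2@17:R b3@18:L b4@19:R b5@20:L b6@22:L b1@24:L]
Ball 1: thrown@0 h=8 -> first land @8; rethrown@8 h=8 -> second land @16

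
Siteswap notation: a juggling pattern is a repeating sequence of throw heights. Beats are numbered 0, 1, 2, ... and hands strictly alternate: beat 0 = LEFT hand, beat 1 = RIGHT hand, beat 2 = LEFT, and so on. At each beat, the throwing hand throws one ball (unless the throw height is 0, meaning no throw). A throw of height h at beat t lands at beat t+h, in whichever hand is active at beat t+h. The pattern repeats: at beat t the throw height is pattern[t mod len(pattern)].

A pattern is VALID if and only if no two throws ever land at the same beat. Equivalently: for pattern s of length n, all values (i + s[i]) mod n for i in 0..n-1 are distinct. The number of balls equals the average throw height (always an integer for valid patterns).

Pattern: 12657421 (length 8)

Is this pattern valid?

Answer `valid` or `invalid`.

i=0: (i + s[i]) mod n = (0 + 1) mod 8 = 1
i=1: (i + s[i]) mod n = (1 + 2) mod 8 = 3
i=2: (i + s[i]) mod n = (2 + 6) mod 8 = 0
i=3: (i + s[i]) mod n = (3 + 5) mod 8 = 0
i=4: (i + s[i]) mod n = (4 + 7) mod 8 = 3
i=5: (i + s[i]) mod n = (5 + 4) mod 8 = 1
i=6: (i + s[i]) mod n = (6 + 2) mod 8 = 0
i=7: (i + s[i]) mod n = (7 + 1) mod 8 = 0
Residues: [1, 3, 0, 0, 3, 1, 0, 0], distinct: False

Answer: invalid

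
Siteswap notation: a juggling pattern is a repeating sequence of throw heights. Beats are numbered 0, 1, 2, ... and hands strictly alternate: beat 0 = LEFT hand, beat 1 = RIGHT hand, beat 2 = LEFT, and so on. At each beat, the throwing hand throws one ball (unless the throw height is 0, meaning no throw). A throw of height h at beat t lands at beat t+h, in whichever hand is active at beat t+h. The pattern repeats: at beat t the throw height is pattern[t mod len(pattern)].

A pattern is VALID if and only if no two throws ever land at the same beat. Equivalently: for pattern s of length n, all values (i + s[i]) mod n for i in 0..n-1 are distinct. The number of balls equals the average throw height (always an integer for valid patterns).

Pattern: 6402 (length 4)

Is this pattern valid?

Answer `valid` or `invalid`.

i=0: (i + s[i]) mod n = (0 + 6) mod 4 = 2
i=1: (i + s[i]) mod n = (1 + 4) mod 4 = 1
i=2: (i + s[i]) mod n = (2 + 0) mod 4 = 2
i=3: (i + s[i]) mod n = (3 + 2) mod 4 = 1
Residues: [2, 1, 2, 1], distinct: False

Answer: invalid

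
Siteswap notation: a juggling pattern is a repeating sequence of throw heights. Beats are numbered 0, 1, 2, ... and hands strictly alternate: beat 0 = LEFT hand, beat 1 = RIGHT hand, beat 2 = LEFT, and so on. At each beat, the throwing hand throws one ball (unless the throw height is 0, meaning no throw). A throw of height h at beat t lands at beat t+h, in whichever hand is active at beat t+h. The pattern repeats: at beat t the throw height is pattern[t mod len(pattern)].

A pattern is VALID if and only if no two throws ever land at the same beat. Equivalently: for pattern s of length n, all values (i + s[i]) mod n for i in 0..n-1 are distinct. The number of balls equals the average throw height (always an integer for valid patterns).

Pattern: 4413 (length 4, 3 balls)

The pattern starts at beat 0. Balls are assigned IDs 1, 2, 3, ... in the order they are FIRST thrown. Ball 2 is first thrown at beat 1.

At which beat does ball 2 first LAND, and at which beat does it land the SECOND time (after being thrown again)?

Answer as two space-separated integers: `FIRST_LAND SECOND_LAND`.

Beat 0 (L): throw ball1 h=4 -> lands@4:L; in-air after throw: [b1@4:L]
Beat 1 (R): throw ball2 h=4 -> lands@5:R; in-air after throw: [b1@4:L b2@5:R]
Beat 2 (L): throw ball3 h=1 -> lands@3:R; in-air after throw: [b3@3:R b1@4:L b2@5:R]
Beat 3 (R): throw ball3 h=3 -> lands@6:L; in-air after throw: [b1@4:L b2@5:R b3@6:L]
Beat 4 (L): throw ball1 h=4 -> lands@8:L; in-air after throw: [b2@5:R b3@6:L b1@8:L]
Beat 5 (R): throw ball2 h=4 -> lands@9:R; in-air after throw: [b3@6:L b1@8:L b2@9:R]
Beat 6 (L): throw ball3 h=1 -> lands@7:R; in-air after throw: [b3@7:R b1@8:L b2@9:R]
Beat 7 (R): throw ball3 h=3 -> lands@10:L; in-air after throw: [b1@8:L b2@9:R b3@10:L]
Beat 8 (L): throw ball1 h=4 -> lands@12:L; in-air after throw: [b2@9:R b3@10:L b1@12:L]
Beat 9 (R): throw ball2 h=4 -> lands@13:R; in-air after throw: [b3@10:L b1@12:L b2@13:R]
Ball 2: thrown@1 h=4 -> first land @5; rethrown@5 h=4 -> second land @9

Answer: 5 9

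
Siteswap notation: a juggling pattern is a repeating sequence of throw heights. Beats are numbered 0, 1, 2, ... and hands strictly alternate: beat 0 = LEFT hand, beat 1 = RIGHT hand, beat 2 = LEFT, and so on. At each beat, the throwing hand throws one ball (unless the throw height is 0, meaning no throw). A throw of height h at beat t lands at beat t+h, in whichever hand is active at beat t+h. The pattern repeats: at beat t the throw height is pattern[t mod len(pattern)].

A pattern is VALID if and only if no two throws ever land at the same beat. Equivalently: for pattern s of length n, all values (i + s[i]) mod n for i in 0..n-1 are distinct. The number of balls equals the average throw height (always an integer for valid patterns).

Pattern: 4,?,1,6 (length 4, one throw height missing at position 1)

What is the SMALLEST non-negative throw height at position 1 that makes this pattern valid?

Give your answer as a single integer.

i=0: (0 + 4) mod 4 = 0
i=1: s[i]=? (unknown)
i=2: (2 + 1) mod 4 = 3
i=3: (3 + 6) mod 4 = 1
Known residues: [0, 1, 3]; need a permutation of 0..3, so missing residue r = 2
Need (1 + s) mod 4 = 2; smallest s = (2 - 1) mod 4 = 1

Answer: 1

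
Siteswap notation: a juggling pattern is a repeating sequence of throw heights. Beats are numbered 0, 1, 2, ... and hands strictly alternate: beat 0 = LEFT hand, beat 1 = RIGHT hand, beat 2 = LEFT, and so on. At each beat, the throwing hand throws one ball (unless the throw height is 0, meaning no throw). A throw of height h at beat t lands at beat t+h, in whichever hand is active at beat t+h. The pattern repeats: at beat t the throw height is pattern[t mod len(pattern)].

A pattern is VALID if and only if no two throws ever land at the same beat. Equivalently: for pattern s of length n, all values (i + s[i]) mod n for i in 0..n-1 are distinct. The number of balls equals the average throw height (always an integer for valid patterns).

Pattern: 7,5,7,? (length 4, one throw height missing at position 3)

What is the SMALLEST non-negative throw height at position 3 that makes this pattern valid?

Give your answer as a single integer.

i=0: (0 + 7) mod 4 = 3
i=1: (1 + 5) mod 4 = 2
i=2: (2 + 7) mod 4 = 1
i=3: s[i]=? (unknown)
Known residues: [1, 2, 3]; need a permutation of 0..3, so missing residue r = 0
Need (3 + s) mod 4 = 0; smallest s = (0 - 3) mod 4 = 1

Answer: 1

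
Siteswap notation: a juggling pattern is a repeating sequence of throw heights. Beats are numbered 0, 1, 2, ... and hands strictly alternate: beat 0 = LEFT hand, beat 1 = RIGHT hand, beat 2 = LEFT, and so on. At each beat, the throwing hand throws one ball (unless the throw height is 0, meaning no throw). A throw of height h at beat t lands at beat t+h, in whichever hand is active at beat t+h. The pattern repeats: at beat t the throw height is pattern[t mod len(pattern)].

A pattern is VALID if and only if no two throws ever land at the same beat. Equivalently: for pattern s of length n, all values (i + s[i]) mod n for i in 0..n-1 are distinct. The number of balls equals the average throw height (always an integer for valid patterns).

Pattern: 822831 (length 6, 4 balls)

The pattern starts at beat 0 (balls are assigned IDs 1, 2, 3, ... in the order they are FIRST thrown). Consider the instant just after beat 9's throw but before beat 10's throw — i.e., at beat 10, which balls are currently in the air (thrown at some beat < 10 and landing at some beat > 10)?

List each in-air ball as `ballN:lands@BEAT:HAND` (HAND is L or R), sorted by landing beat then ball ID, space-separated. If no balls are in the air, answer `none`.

Beat 0 (L): throw ball1 h=8 -> lands@8:L; in-air after throw: [b1@8:L]
Beat 1 (R): throw ball2 h=2 -> lands@3:R; in-air after throw: [b2@3:R b1@8:L]
Beat 2 (L): throw ball3 h=2 -> lands@4:L; in-air after throw: [b2@3:R b3@4:L b1@8:L]
Beat 3 (R): throw ball2 h=8 -> lands@11:R; in-air after throw: [b3@4:L b1@8:L b2@11:R]
Beat 4 (L): throw ball3 h=3 -> lands@7:R; in-air after throw: [b3@7:R b1@8:L b2@11:R]
Beat 5 (R): throw ball4 h=1 -> lands@6:L; in-air after throw: [b4@6:L b3@7:R b1@8:L b2@11:R]
Beat 6 (L): throw ball4 h=8 -> lands@14:L; in-air after throw: [b3@7:R b1@8:L b2@11:R b4@14:L]
Beat 7 (R): throw ball3 h=2 -> lands@9:R; in-air after throw: [b1@8:L b3@9:R b2@11:R b4@14:L]
Beat 8 (L): throw ball1 h=2 -> lands@10:L; in-air after throw: [b3@9:R b1@10:L b2@11:R b4@14:L]
Beat 9 (R): throw ball3 h=8 -> lands@17:R; in-air after throw: [b1@10:L b2@11:R b4@14:L b3@17:R]
Beat 10 (L): throw ball1 h=3 -> lands@13:R; in-air after throw: [b2@11:R b1@13:R b4@14:L b3@17:R]

Answer: ball2:lands@11:R ball4:lands@14:L ball3:lands@17:R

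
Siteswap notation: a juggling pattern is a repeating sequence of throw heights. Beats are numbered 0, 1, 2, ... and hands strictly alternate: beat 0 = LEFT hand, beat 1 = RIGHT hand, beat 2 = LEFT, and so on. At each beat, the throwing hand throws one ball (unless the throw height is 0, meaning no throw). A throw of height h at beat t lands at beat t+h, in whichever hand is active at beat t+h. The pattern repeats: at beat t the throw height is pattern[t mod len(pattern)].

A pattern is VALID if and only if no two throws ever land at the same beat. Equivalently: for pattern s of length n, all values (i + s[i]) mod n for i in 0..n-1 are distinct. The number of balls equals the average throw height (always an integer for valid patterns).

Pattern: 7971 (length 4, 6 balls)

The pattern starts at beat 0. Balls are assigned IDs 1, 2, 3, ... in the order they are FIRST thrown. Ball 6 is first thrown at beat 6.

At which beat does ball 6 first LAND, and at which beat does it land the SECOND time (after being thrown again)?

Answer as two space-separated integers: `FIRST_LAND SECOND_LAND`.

Answer: 13 22

Derivation:
Beat 0 (L): throw ball1 h=7 -> lands@7:R; in-air after throw: [b1@7:R]
Beat 1 (R): throw ball2 h=9 -> lands@10:L; in-air after throw: [b1@7:R b2@10:L]
Beat 2 (L): throw ball3 h=7 -> lands@9:R; in-air after throw: [b1@7:R b3@9:R b2@10:L]
Beat 3 (R): throw ball4 h=1 -> lands@4:L; in-air after throw: [b4@4:L b1@7:R b3@9:R b2@10:L]
Beat 4 (L): throw ball4 h=7 -> lands@11:R; in-air after throw: [b1@7:R b3@9:R b2@10:L b4@11:R]
Beat 5 (R): throw ball5 h=9 -> lands@14:L; in-air after throw: [b1@7:R b3@9:R b2@10:L b4@11:R b5@14:L]
Beat 6 (L): throw ball6 h=7 -> lands@13:R; in-air after throw: [b1@7:R b3@9:R b2@10:L b4@11:R b6@13:R b5@14:L]
Beat 7 (R): throw ball1 h=1 -> lands@8:L; in-air after throw: [b1@8:L b3@9:R b2@10:L b4@11:R b6@13:R b5@14:L]
Beat 8 (L): throw ball1 h=7 -> lands@15:R; in-air after throw: [b3@9:R b2@10:L b4@11:R b6@13:R b5@14:L b1@15:R]
Beat 9 (R): throw ball3 h=9 -> lands@18:L; in-air after throw: [b2@10:L b4@11:R b6@13:R b5@14:L b1@15:R b3@18:L]
Beat 10 (L): throw ball2 h=7 -> lands@17:R; in-air after throw: [b4@11:R b6@13:R b5@14:L b1@15:R b2@17:R b3@18:L]
Beat 11 (R): throw ball4 h=1 -> lands@12:L; in-air after throw: [b4@12:L b6@13:R b5@14:L b1@15:R b2@17:R b3@18:L]
Beat 12 (L): throw ball4 h=7 -> lands@19:R; in-air after throw: [b6@13:R b5@14:L b1@15:R b2@17:R b3@18:L b4@19:R]
Beat 13 (R): throw ball6 h=9 -> lands@22:L; in-air after throw: [b5@14:L b1@15:R b2@17:R b3@18:L b4@19:R b6@22:L]
Beat 14 (L): throw ball5 h=7 -> lands@21:R; in-air after throw: [b1@15:R b2@17:R b3@18:L b4@19:R b5@21:R b6@22:L]
Beat 15 (R): throw ball1 h=1 -> lands@16:L; in-air after throw: [b1@16:L b2@17:R b3@18:L b4@19:R b5@21:R b6@22:L]
Beat 16 (L): throw ball1 h=7 -> lands@23:R; in-air after throw: [b2@17:R b3@18:L b4@19:R b5@21:R b6@22:L b1@23:R]
Beat 17 (R): throw ball2 h=9 -> lands@26:L; in-air after throw: [b3@18:L b4@19:R b5@21:R b6@22:L b1@23:R b2@26:L]
Ball 6: thrown@6 h=7 -> first land @13; rethrown@13 h=9 -> second land @22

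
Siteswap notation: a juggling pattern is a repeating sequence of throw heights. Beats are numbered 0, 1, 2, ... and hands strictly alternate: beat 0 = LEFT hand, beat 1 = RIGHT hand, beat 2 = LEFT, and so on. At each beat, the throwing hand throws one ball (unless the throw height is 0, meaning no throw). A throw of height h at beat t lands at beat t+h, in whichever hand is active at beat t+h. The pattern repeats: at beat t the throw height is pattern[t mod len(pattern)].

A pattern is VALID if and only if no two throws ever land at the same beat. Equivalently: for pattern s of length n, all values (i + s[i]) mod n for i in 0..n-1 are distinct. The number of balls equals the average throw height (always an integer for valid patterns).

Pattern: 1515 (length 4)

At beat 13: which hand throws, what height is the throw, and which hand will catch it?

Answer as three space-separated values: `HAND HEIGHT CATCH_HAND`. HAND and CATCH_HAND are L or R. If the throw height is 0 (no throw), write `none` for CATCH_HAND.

Answer: R 5 L

Derivation:
Beat 13: 13 mod 2 = 1, so hand = R
Throw height = pattern[13 mod 4] = pattern[1] = 5
Lands at beat 13+5=18, 18 mod 2 = 0, so catch hand = L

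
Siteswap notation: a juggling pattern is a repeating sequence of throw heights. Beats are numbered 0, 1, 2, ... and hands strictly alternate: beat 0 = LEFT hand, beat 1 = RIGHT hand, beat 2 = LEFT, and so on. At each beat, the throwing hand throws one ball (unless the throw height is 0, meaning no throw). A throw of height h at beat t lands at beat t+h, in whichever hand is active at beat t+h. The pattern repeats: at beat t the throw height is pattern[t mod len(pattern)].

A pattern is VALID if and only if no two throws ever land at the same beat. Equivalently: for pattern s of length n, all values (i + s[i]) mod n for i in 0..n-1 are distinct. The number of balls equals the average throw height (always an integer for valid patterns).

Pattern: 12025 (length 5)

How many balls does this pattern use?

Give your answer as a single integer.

Pattern = [1, 2, 0, 2, 5], length n = 5
  position 0: throw height = 1, running sum = 1
  position 1: throw height = 2, running sum = 3
  position 2: throw height = 0, running sum = 3
  position 3: throw height = 2, running sum = 5
  position 4: throw height = 5, running sum = 10
Total sum = 10; balls = sum / n = 10 / 5 = 2

Answer: 2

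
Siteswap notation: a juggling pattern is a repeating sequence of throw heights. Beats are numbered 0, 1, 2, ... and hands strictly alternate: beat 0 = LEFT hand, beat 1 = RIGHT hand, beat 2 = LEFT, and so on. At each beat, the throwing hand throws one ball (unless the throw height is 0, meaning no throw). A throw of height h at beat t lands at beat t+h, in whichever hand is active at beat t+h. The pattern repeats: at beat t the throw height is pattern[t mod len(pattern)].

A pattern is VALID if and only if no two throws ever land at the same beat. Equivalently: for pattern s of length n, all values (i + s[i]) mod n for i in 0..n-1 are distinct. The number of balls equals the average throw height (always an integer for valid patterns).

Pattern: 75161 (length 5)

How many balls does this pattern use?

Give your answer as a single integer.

Pattern = [7, 5, 1, 6, 1], length n = 5
  position 0: throw height = 7, running sum = 7
  position 1: throw height = 5, running sum = 12
  position 2: throw height = 1, running sum = 13
  position 3: throw height = 6, running sum = 19
  position 4: throw height = 1, running sum = 20
Total sum = 20; balls = sum / n = 20 / 5 = 4

Answer: 4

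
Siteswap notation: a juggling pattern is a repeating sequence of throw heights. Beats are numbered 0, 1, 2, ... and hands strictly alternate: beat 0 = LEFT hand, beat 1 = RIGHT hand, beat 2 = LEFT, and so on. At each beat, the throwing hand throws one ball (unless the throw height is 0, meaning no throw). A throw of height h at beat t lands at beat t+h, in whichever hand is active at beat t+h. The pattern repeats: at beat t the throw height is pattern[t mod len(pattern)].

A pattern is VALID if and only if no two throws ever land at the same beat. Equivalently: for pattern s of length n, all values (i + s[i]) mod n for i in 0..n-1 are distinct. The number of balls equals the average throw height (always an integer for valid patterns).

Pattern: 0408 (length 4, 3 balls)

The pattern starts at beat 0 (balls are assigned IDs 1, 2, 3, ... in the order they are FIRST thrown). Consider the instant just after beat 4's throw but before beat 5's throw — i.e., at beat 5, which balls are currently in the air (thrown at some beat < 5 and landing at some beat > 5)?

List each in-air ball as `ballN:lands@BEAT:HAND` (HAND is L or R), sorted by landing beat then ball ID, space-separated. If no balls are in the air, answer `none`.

Beat 1 (R): throw ball1 h=4 -> lands@5:R; in-air after throw: [b1@5:R]
Beat 3 (R): throw ball2 h=8 -> lands@11:R; in-air after throw: [b1@5:R b2@11:R]
Beat 5 (R): throw ball1 h=4 -> lands@9:R; in-air after throw: [b1@9:R b2@11:R]

Answer: ball2:lands@11:R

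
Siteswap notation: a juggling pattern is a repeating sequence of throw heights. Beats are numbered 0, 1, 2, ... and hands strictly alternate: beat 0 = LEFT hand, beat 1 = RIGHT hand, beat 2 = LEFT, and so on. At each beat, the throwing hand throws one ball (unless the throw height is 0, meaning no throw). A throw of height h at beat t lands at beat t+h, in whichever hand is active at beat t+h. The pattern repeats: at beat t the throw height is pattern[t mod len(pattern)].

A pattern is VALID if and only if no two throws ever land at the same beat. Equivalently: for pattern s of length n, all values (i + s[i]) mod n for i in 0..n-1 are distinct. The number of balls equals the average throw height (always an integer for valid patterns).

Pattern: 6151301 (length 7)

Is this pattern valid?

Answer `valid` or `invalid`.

Answer: invalid

Derivation:
i=0: (i + s[i]) mod n = (0 + 6) mod 7 = 6
i=1: (i + s[i]) mod n = (1 + 1) mod 7 = 2
i=2: (i + s[i]) mod n = (2 + 5) mod 7 = 0
i=3: (i + s[i]) mod n = (3 + 1) mod 7 = 4
i=4: (i + s[i]) mod n = (4 + 3) mod 7 = 0
i=5: (i + s[i]) mod n = (5 + 0) mod 7 = 5
i=6: (i + s[i]) mod n = (6 + 1) mod 7 = 0
Residues: [6, 2, 0, 4, 0, 5, 0], distinct: False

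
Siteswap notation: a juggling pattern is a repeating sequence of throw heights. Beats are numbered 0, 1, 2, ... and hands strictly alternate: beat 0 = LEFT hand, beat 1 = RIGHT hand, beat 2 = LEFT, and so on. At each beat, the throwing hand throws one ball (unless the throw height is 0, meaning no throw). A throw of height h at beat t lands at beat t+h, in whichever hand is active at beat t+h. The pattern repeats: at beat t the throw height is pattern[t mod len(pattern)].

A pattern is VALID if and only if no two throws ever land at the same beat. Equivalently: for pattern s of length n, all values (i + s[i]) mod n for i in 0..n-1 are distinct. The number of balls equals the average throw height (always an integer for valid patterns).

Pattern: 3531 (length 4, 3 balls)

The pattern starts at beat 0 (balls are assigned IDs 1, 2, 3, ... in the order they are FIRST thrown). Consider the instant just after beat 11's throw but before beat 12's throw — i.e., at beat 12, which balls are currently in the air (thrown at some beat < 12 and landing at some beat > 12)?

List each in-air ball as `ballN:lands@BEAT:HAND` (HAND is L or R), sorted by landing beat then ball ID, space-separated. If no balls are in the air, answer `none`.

Beat 0 (L): throw ball1 h=3 -> lands@3:R; in-air after throw: [b1@3:R]
Beat 1 (R): throw ball2 h=5 -> lands@6:L; in-air after throw: [b1@3:R b2@6:L]
Beat 2 (L): throw ball3 h=3 -> lands@5:R; in-air after throw: [b1@3:R b3@5:R b2@6:L]
Beat 3 (R): throw ball1 h=1 -> lands@4:L; in-air after throw: [b1@4:L b3@5:R b2@6:L]
Beat 4 (L): throw ball1 h=3 -> lands@7:R; in-air after throw: [b3@5:R b2@6:L b1@7:R]
Beat 5 (R): throw ball3 h=5 -> lands@10:L; in-air after throw: [b2@6:L b1@7:R b3@10:L]
Beat 6 (L): throw ball2 h=3 -> lands@9:R; in-air after throw: [b1@7:R b2@9:R b3@10:L]
Beat 7 (R): throw ball1 h=1 -> lands@8:L; in-air after throw: [b1@8:L b2@9:R b3@10:L]
Beat 8 (L): throw ball1 h=3 -> lands@11:R; in-air after throw: [b2@9:R b3@10:L b1@11:R]
Beat 9 (R): throw ball2 h=5 -> lands@14:L; in-air after throw: [b3@10:L b1@11:R b2@14:L]
Beat 10 (L): throw ball3 h=3 -> lands@13:R; in-air after throw: [b1@11:R b3@13:R b2@14:L]
Beat 11 (R): throw ball1 h=1 -> lands@12:L; in-air after throw: [b1@12:L b3@13:R b2@14:L]
Beat 12 (L): throw ball1 h=3 -> lands@15:R; in-air after throw: [b3@13:R b2@14:L b1@15:R]

Answer: ball3:lands@13:R ball2:lands@14:L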